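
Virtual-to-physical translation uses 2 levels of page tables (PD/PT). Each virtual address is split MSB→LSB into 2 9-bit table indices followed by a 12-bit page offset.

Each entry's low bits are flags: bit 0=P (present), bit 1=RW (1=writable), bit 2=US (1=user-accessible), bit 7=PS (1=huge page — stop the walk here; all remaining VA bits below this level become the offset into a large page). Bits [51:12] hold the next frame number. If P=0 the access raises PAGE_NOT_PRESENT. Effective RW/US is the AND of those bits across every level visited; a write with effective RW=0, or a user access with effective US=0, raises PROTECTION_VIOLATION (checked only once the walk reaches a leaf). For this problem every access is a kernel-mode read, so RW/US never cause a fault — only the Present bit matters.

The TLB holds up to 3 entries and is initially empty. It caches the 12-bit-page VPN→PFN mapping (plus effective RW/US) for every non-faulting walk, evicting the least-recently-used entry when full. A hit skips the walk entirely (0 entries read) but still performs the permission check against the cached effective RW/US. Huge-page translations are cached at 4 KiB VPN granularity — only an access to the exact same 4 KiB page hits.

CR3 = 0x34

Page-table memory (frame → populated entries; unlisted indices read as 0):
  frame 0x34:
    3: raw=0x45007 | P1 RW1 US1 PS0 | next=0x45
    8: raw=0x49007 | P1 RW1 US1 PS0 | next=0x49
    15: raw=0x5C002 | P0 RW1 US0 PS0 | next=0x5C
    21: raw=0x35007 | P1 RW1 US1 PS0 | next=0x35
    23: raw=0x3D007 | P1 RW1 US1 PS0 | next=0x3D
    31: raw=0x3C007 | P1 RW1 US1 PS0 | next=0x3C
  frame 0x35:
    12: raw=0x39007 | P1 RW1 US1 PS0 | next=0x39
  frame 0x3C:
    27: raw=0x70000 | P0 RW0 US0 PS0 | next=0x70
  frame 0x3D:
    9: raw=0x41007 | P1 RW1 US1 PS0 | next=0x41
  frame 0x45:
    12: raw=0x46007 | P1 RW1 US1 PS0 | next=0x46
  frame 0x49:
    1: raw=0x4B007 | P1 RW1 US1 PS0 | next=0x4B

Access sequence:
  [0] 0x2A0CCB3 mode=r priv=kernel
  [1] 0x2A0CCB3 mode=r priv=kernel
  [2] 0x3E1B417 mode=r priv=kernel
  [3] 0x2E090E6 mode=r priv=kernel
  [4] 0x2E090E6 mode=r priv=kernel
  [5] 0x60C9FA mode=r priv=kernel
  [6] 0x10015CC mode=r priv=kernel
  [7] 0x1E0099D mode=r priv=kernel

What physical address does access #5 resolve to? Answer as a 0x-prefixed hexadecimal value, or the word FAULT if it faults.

Per-access translation:
#0 VA=0x2A0CCB3 (r,kernel):
  L0 @0x34[21] → 0x35007  P=1,RW=1,US=1,PS=0
  L1 @0x35[12] → 0x39007  P=1,RW=1,US=1,PS=0
  → PA=0x39CB3  (2 entries read)
#1 VA=0x2A0CCB3 (r,kernel):
  TLB hit vpn=0x2A0C → PA=0x39CB3
#2 VA=0x3E1B417 (r,kernel):
  L0 @0x34[31] → 0x3C007  P=1,RW=1,US=1,PS=0
  L1 @0x3C[27] → 0x70000  P=0,RW=0,US=0,PS=0
  ✗ PAGE_NOT_PRESENT  [2 reads]
#3 VA=0x2E090E6 (r,kernel):
  L0 @0x34[23] → 0x3D007  P=1,RW=1,US=1,PS=0
  L1 @0x3D[9] → 0x41007  P=1,RW=1,US=1,PS=0
  → PA=0x410E6  (2 entries read)
#4 VA=0x2E090E6 (r,kernel):
  TLB hit vpn=0x2E09 → PA=0x410E6
#5 VA=0x60C9FA (r,kernel):
  L0 @0x34[3] → 0x45007  P=1,RW=1,US=1,PS=0
  L1 @0x45[12] → 0x46007  P=1,RW=1,US=1,PS=0
  → PA=0x469FA  (2 entries read)
#6 VA=0x10015CC (r,kernel):
  L0 @0x34[8] → 0x49007  P=1,RW=1,US=1,PS=0
  L1 @0x49[1] → 0x4B007  P=1,RW=1,US=1,PS=0
  → PA=0x4B5CC  (2 entries read)
#7 VA=0x1E0099D (r,kernel):
  L0 @0x34[15] → 0x5C002  P=0,RW=1,US=0,PS=0
  ✗ PAGE_NOT_PRESENT  [1 reads]

Access #5 PA: 0x469FA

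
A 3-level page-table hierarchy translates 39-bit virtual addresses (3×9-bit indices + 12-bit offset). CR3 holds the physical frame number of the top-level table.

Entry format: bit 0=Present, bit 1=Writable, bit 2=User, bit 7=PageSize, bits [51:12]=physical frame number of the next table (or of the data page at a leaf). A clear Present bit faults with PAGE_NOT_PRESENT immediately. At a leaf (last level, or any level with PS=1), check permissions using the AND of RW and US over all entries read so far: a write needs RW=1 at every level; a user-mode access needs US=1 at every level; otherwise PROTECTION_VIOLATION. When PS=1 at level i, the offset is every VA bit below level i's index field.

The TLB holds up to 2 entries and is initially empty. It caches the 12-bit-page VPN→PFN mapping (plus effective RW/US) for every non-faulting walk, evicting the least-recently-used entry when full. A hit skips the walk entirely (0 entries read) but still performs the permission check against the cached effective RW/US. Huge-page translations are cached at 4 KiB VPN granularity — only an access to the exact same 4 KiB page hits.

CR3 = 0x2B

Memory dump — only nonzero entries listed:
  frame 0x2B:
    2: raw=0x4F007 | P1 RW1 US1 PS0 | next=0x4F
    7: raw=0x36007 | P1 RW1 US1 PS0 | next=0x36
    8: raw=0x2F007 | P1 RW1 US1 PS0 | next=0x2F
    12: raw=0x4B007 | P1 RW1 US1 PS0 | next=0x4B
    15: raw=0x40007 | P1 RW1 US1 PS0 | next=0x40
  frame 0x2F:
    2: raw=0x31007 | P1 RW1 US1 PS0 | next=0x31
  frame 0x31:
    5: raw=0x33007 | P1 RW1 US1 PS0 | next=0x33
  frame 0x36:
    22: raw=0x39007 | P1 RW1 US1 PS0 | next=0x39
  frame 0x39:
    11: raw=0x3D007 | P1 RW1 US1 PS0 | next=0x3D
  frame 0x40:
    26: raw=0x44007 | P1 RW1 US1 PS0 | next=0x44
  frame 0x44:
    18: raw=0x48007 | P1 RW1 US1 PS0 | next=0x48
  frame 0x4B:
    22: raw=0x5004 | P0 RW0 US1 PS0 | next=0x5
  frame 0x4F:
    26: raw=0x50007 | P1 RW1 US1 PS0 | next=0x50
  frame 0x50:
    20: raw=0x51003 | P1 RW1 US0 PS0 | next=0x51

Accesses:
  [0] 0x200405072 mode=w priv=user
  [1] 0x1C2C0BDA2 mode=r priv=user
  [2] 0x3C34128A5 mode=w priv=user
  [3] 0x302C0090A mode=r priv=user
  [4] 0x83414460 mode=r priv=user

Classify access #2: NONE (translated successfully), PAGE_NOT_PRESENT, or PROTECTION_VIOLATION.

Trace:
#0 VA=0x200405072 (w,user):
  [0] read 0x2B idx=8: raw=0x2F007 flags P=1 W=1 U=1 S=0
  [1] read 0x2F idx=2: raw=0x31007 flags P=1 W=1 U=1 S=0
  [2] read 0x31 idx=5: raw=0x33007 flags P=1 W=1 U=1 S=0
  ⇒ phys 0x33072  [3 reads]
#1 VA=0x1C2C0BDA2 (r,user):
  [0] read 0x2B idx=7: raw=0x36007 flags P=1 W=1 U=1 S=0
  [1] read 0x36 idx=22: raw=0x39007 flags P=1 W=1 U=1 S=0
  [2] read 0x39 idx=11: raw=0x3D007 flags P=1 W=1 U=1 S=0
  ⇒ phys 0x3DDA2  [3 reads]
#2 VA=0x3C34128A5 (w,user):
  [0] read 0x2B idx=15: raw=0x40007 flags P=1 W=1 U=1 S=0
  [1] read 0x40 idx=26: raw=0x44007 flags P=1 W=1 U=1 S=0
  [2] read 0x44 idx=18: raw=0x48007 flags P=1 W=1 U=1 S=0
  ⇒ phys 0x488A5  [3 reads]
#3 VA=0x302C0090A (r,user):
  [0] read 0x2B idx=12: raw=0x4B007 flags P=1 W=1 U=1 S=0
  [1] read 0x4B idx=22: raw=0x5004 flags P=0 W=0 U=1 S=0
  ✗ PAGE_NOT_PRESENT  [2 reads]
#4 VA=0x83414460 (r,user):
  [0] read 0x2B idx=2: raw=0x4F007 flags P=1 W=1 U=1 S=0
  [1] read 0x4F idx=26: raw=0x50007 flags P=1 W=1 U=1 S=0
  [2] read 0x50 idx=20: raw=0x51003 flags P=1 W=1 U=0 S=0
  ✗ PROTECTION_VIOLATION  [3 reads]

Access #2 fault: NONE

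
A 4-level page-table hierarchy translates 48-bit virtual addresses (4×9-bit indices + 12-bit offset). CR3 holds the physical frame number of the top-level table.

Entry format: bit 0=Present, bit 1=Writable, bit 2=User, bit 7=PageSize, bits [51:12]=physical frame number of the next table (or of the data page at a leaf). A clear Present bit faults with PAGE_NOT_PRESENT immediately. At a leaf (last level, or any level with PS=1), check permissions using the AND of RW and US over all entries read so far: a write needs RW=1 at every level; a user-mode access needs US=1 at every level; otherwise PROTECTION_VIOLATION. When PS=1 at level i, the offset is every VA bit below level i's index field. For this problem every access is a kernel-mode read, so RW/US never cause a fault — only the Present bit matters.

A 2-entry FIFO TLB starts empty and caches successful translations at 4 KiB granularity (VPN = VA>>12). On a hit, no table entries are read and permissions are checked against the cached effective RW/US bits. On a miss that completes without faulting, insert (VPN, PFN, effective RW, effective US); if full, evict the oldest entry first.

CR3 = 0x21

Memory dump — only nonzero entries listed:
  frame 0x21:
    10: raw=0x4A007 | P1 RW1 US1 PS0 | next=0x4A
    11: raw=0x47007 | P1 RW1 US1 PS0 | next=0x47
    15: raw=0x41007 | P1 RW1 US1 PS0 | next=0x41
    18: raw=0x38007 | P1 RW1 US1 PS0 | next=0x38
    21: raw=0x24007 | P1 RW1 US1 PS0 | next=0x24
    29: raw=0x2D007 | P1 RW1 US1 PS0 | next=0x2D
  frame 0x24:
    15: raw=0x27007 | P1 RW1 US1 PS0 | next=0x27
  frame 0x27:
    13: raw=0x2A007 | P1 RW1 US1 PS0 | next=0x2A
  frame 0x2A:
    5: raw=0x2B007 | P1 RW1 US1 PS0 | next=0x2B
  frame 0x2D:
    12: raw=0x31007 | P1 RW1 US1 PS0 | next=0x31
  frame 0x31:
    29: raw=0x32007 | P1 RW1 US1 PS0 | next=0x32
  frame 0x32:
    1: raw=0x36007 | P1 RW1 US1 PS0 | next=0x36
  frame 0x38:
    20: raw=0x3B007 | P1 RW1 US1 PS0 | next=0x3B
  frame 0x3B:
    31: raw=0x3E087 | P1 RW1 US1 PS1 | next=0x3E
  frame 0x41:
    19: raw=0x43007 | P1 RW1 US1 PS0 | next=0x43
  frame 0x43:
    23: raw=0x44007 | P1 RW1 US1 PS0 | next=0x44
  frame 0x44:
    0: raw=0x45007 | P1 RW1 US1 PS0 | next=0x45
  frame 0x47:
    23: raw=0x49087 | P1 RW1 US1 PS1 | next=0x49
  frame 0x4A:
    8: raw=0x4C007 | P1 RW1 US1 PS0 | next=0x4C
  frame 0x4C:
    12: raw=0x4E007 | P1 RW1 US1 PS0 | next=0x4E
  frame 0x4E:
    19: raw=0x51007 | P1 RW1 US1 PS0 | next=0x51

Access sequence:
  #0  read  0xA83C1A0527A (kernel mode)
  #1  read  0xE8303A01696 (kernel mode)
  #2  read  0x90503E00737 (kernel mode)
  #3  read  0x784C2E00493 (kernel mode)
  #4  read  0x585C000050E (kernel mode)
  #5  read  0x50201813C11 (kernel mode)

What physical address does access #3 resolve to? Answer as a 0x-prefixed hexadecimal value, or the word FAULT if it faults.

Per-access translation:
#0 VA=0xA83C1A0527A (r,kernel):
  lvl0: tbl 0x21, slot 21 ⇒ 0x24007 (P1/RW1/US1/PS0)
  lvl1: tbl 0x24, slot 15 ⇒ 0x27007 (P1/RW1/US1/PS0)
  lvl2: tbl 0x27, slot 13 ⇒ 0x2A007 (P1/RW1/US1/PS0)
  lvl3: tbl 0x2A, slot 5 ⇒ 0x2B007 (P1/RW1/US1/PS0)
  ⇒ phys 0x2B27A  [4 reads]
#1 VA=0xE8303A01696 (r,kernel):
  lvl0: tbl 0x21, slot 29 ⇒ 0x2D007 (P1/RW1/US1/PS0)
  lvl1: tbl 0x2D, slot 12 ⇒ 0x31007 (P1/RW1/US1/PS0)
  lvl2: tbl 0x31, slot 29 ⇒ 0x32007 (P1/RW1/US1/PS0)
  lvl3: tbl 0x32, slot 1 ⇒ 0x36007 (P1/RW1/US1/PS0)
  ⇒ phys 0x36696  [4 reads]
#2 VA=0x90503E00737 (r,kernel):
  lvl0: tbl 0x21, slot 18 ⇒ 0x38007 (P1/RW1/US1/PS0)
  lvl1: tbl 0x38, slot 20 ⇒ 0x3B007 (P1/RW1/US1/PS0)
  lvl2: tbl 0x3B, slot 31 ⇒ 0x3E087 (P1/RW1/US1/PS1)
  ⇒ phys 0x3E737 (huge @L2)  [3 reads]
#3 VA=0x784C2E00493 (r,kernel):
  lvl0: tbl 0x21, slot 15 ⇒ 0x41007 (P1/RW1/US1/PS0)
  lvl1: tbl 0x41, slot 19 ⇒ 0x43007 (P1/RW1/US1/PS0)
  lvl2: tbl 0x43, slot 23 ⇒ 0x44007 (P1/RW1/US1/PS0)
  lvl3: tbl 0x44, slot 0 ⇒ 0x45007 (P1/RW1/US1/PS0)
  ⇒ phys 0x45493  [4 reads]
#4 VA=0x585C000050E (r,kernel):
  lvl0: tbl 0x21, slot 11 ⇒ 0x47007 (P1/RW1/US1/PS0)
  lvl1: tbl 0x47, slot 23 ⇒ 0x49087 (P1/RW1/US1/PS1)
  ⇒ phys 0x4950E (huge @L1)  [2 reads]
#5 VA=0x50201813C11 (r,kernel):
  lvl0: tbl 0x21, slot 10 ⇒ 0x4A007 (P1/RW1/US1/PS0)
  lvl1: tbl 0x4A, slot 8 ⇒ 0x4C007 (P1/RW1/US1/PS0)
  lvl2: tbl 0x4C, slot 12 ⇒ 0x4E007 (P1/RW1/US1/PS0)
  lvl3: tbl 0x4E, slot 19 ⇒ 0x51007 (P1/RW1/US1/PS0)
  ⇒ phys 0x51C11  [4 reads]

Access #3 PA: 0x45493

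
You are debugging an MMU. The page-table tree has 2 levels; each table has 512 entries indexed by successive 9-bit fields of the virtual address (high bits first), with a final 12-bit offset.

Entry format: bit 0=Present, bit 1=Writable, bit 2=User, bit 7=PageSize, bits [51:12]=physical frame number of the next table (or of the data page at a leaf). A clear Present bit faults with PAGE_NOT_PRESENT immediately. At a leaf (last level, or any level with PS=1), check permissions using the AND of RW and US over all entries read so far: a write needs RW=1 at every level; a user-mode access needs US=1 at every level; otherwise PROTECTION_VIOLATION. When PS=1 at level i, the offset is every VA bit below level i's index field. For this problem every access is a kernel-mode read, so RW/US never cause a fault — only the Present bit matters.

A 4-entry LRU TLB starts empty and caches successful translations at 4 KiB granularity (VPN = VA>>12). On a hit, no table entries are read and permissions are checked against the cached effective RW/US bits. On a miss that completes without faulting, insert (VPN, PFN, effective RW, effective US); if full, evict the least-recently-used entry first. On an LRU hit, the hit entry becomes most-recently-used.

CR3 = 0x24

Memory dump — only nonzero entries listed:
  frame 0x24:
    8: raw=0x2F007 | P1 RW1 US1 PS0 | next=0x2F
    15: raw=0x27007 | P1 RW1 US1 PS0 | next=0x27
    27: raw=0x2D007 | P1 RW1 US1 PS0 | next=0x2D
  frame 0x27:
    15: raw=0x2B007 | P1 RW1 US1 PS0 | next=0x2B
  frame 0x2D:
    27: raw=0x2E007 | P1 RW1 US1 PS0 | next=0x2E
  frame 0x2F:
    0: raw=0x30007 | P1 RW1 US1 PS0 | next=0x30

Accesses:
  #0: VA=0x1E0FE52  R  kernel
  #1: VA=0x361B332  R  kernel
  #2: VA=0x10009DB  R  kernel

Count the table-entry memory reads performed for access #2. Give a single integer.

Walk each access:
#0 VA=0x1E0FE52 (r,kernel):
  lvl0: tbl 0x24, slot 15 ⇒ 0x27007 (P1/RW1/US1/PS0)
  lvl1: tbl 0x27, slot 15 ⇒ 0x2B007 (P1/RW1/US1/PS0)
  ⇒ phys 0x2BE52  [2 reads]
#1 VA=0x361B332 (r,kernel):
  lvl0: tbl 0x24, slot 27 ⇒ 0x2D007 (P1/RW1/US1/PS0)
  lvl1: tbl 0x2D, slot 27 ⇒ 0x2E007 (P1/RW1/US1/PS0)
  ⇒ phys 0x2E332  [2 reads]
#2 VA=0x10009DB (r,kernel):
  lvl0: tbl 0x24, slot 8 ⇒ 0x2F007 (P1/RW1/US1/PS0)
  lvl1: tbl 0x2F, slot 0 ⇒ 0x30007 (P1/RW1/US1/PS0)
  ⇒ phys 0x309DB  [2 reads]

Entries read for #2: 2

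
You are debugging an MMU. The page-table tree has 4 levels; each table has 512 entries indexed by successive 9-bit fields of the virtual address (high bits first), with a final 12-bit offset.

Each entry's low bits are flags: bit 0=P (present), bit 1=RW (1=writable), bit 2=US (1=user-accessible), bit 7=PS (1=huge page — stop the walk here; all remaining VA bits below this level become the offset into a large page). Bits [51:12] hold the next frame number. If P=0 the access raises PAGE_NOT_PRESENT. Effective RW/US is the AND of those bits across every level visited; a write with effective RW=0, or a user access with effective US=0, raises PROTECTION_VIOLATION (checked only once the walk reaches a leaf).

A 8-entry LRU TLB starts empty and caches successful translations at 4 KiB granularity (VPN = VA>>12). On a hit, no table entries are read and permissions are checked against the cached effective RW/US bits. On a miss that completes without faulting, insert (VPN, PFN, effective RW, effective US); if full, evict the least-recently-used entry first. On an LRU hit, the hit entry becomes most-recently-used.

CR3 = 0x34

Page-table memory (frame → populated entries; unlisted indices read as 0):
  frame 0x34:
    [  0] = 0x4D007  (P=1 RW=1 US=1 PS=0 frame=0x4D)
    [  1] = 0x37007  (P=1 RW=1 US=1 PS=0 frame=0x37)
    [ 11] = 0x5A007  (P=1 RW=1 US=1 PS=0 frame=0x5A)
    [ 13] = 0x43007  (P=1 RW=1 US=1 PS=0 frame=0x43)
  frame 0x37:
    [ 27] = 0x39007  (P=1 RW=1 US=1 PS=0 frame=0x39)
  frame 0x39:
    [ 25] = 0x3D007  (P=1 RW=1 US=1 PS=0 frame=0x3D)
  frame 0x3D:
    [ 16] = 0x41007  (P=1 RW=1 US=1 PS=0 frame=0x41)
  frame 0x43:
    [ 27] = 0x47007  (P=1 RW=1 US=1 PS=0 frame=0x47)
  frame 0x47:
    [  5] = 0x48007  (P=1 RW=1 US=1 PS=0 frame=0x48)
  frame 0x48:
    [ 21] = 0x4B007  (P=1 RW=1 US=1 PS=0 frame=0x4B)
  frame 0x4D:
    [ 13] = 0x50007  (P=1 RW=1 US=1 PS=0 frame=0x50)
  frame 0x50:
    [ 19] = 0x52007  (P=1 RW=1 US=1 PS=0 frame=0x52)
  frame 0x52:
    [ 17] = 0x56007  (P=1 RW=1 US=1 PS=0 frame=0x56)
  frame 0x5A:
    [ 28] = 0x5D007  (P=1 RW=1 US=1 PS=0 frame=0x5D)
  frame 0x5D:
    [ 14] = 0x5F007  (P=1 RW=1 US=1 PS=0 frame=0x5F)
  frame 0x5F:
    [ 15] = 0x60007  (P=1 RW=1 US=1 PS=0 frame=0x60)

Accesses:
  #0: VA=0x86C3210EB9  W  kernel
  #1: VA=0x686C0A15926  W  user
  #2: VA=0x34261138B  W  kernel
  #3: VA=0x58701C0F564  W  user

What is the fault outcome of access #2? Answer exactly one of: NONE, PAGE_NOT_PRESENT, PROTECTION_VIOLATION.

Trace:
#0 VA=0x86C3210EB9 (w,kernel):
  lvl0: tbl 0x34, slot 1 ⇒ 0x37007 (P1/RW1/US1/PS0)
  lvl1: tbl 0x37, slot 27 ⇒ 0x39007 (P1/RW1/US1/PS0)
  lvl2: tbl 0x39, slot 25 ⇒ 0x3D007 (P1/RW1/US1/PS0)
  lvl3: tbl 0x3D, slot 16 ⇒ 0x41007 (P1/RW1/US1/PS0)
  ✓ 0x41EB9  — 4 lookups
#1 VA=0x686C0A15926 (w,user):
  lvl0: tbl 0x34, slot 13 ⇒ 0x43007 (P1/RW1/US1/PS0)
  lvl1: tbl 0x43, slot 27 ⇒ 0x47007 (P1/RW1/US1/PS0)
  lvl2: tbl 0x47, slot 5 ⇒ 0x48007 (P1/RW1/US1/PS0)
  lvl3: tbl 0x48, slot 21 ⇒ 0x4B007 (P1/RW1/US1/PS0)
  ✓ 0x4B926  — 4 lookups
#2 VA=0x34261138B (w,kernel):
  lvl0: tbl 0x34, slot 0 ⇒ 0x4D007 (P1/RW1/US1/PS0)
  lvl1: tbl 0x4D, slot 13 ⇒ 0x50007 (P1/RW1/US1/PS0)
  lvl2: tbl 0x50, slot 19 ⇒ 0x52007 (P1/RW1/US1/PS0)
  lvl3: tbl 0x52, slot 17 ⇒ 0x56007 (P1/RW1/US1/PS0)
  ✓ 0x5638B  — 4 lookups
#3 VA=0x58701C0F564 (w,user):
  lvl0: tbl 0x34, slot 11 ⇒ 0x5A007 (P1/RW1/US1/PS0)
  lvl1: tbl 0x5A, slot 28 ⇒ 0x5D007 (P1/RW1/US1/PS0)
  lvl2: tbl 0x5D, slot 14 ⇒ 0x5F007 (P1/RW1/US1/PS0)
  lvl3: tbl 0x5F, slot 15 ⇒ 0x60007 (P1/RW1/US1/PS0)
  ✓ 0x60564  — 4 lookups

Access #2 fault: NONE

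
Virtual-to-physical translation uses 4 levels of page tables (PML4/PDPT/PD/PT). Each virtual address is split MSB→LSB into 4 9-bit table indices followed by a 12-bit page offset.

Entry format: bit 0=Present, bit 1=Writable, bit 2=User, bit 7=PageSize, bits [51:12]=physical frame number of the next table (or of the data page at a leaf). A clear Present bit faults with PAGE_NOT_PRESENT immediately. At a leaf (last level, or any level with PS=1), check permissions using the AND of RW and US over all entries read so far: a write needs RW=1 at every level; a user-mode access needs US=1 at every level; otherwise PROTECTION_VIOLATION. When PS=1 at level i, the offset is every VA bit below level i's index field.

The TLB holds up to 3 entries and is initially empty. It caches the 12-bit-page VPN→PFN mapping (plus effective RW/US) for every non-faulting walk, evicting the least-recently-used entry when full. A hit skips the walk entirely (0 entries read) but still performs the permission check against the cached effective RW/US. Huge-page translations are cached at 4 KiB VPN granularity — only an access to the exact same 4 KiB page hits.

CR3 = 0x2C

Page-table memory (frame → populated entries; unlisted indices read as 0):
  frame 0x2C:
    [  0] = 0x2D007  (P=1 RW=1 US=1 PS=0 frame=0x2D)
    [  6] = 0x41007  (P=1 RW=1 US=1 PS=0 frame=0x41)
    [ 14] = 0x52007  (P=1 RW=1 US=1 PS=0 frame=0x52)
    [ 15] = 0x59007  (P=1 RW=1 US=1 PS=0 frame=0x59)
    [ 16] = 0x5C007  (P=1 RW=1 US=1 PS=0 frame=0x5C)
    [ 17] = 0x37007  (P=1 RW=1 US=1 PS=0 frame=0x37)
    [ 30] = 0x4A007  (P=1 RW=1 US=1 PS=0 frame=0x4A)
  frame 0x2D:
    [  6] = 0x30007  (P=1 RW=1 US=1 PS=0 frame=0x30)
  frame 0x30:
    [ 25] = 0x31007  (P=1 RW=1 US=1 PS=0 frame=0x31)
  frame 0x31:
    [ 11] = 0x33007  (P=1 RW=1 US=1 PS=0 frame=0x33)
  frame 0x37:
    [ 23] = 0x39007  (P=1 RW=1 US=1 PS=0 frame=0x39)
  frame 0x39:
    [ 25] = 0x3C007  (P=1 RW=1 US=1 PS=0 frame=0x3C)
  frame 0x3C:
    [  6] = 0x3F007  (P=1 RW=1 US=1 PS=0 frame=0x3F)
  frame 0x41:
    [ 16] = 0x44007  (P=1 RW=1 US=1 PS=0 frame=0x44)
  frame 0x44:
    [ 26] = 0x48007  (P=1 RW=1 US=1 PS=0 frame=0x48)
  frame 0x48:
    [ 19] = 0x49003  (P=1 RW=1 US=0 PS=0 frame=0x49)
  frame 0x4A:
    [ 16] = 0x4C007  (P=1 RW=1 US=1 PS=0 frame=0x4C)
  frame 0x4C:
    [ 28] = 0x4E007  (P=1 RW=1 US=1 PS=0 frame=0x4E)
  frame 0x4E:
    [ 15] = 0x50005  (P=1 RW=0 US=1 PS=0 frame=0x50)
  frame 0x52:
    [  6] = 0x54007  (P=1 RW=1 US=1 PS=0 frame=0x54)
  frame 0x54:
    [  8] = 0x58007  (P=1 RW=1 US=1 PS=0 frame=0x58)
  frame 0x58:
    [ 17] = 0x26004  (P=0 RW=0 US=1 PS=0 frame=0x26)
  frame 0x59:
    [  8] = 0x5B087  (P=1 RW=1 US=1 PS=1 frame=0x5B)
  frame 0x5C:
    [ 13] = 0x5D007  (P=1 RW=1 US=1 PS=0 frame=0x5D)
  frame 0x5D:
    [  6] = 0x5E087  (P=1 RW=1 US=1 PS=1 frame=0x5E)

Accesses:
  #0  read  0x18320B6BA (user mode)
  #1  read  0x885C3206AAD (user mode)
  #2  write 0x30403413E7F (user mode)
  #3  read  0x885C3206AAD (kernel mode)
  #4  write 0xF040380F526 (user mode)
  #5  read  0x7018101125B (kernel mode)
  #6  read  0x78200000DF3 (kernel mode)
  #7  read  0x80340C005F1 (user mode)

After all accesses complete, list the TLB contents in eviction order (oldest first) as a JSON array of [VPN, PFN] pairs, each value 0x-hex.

Per-access translation:
#0 VA=0x18320B6BA (r,user):
  lvl0: tbl 0x2C, slot 0 ⇒ 0x2D007 (P1/RW1/US1/PS0)
  lvl1: tbl 0x2D, slot 6 ⇒ 0x30007 (P1/RW1/US1/PS0)
  lvl2: tbl 0x30, slot 25 ⇒ 0x31007 (P1/RW1/US1/PS0)
  lvl3: tbl 0x31, slot 11 ⇒ 0x33007 (P1/RW1/US1/PS0)
  ✓ 0x336BA  — 4 lookups
#1 VA=0x885C3206AAD (r,user):
  lvl0: tbl 0x2C, slot 17 ⇒ 0x37007 (P1/RW1/US1/PS0)
  lvl1: tbl 0x37, slot 23 ⇒ 0x39007 (P1/RW1/US1/PS0)
  lvl2: tbl 0x39, slot 25 ⇒ 0x3C007 (P1/RW1/US1/PS0)
  lvl3: tbl 0x3C, slot 6 ⇒ 0x3F007 (P1/RW1/US1/PS0)
  ✓ 0x3FAAD  — 4 lookups
#2 VA=0x30403413E7F (w,user):
  lvl0: tbl 0x2C, slot 6 ⇒ 0x41007 (P1/RW1/US1/PS0)
  lvl1: tbl 0x41, slot 16 ⇒ 0x44007 (P1/RW1/US1/PS0)
  lvl2: tbl 0x44, slot 26 ⇒ 0x48007 (P1/RW1/US1/PS0)
  lvl3: tbl 0x48, slot 19 ⇒ 0x49003 (P1/RW1/US0/PS0)
  ⇒ fault: PROTECTION_VIOLATION  — 4 lookups
#3 VA=0x885C3206AAD (r,kernel):
  TLB hit vpn=0x885C3206 → PA=0x3FAAD
#4 VA=0xF040380F526 (w,user):
  lvl0: tbl 0x2C, slot 30 ⇒ 0x4A007 (P1/RW1/US1/PS0)
  lvl1: tbl 0x4A, slot 16 ⇒ 0x4C007 (P1/RW1/US1/PS0)
  lvl2: tbl 0x4C, slot 28 ⇒ 0x4E007 (P1/RW1/US1/PS0)
  lvl3: tbl 0x4E, slot 15 ⇒ 0x50005 (P1/RW0/US1/PS0)
  ⇒ fault: PROTECTION_VIOLATION  — 4 lookups
#5 VA=0x7018101125B (r,kernel):
  lvl0: tbl 0x2C, slot 14 ⇒ 0x52007 (P1/RW1/US1/PS0)
  lvl1: tbl 0x52, slot 6 ⇒ 0x54007 (P1/RW1/US1/PS0)
  lvl2: tbl 0x54, slot 8 ⇒ 0x58007 (P1/RW1/US1/PS0)
  lvl3: tbl 0x58, slot 17 ⇒ 0x26004 (P0/RW0/US1/PS0)
  ⇒ fault: PAGE_NOT_PRESENT  — 4 lookups
#6 VA=0x78200000DF3 (r,kernel):
  lvl0: tbl 0x2C, slot 15 ⇒ 0x59007 (P1/RW1/US1/PS0)
  lvl1: tbl 0x59, slot 8 ⇒ 0x5B087 (P1/RW1/US1/PS1)
  ✓ 0x5BDF3 (huge @L1)  — 2 lookups
#7 VA=0x80340C005F1 (r,user):
  lvl0: tbl 0x2C, slot 16 ⇒ 0x5C007 (P1/RW1/US1/PS0)
  lvl1: tbl 0x5C, slot 13 ⇒ 0x5D007 (P1/RW1/US1/PS0)
  lvl2: tbl 0x5D, slot 6 ⇒ 0x5E087 (P1/RW1/US1/PS1)
  ✓ 0x5E5F1 (huge @L2)  — 3 lookups

TLB: [["0x885C3206", "0x3F"], ["0x78200000", "0x5B"], ["0x80340C00", "0x5E"]]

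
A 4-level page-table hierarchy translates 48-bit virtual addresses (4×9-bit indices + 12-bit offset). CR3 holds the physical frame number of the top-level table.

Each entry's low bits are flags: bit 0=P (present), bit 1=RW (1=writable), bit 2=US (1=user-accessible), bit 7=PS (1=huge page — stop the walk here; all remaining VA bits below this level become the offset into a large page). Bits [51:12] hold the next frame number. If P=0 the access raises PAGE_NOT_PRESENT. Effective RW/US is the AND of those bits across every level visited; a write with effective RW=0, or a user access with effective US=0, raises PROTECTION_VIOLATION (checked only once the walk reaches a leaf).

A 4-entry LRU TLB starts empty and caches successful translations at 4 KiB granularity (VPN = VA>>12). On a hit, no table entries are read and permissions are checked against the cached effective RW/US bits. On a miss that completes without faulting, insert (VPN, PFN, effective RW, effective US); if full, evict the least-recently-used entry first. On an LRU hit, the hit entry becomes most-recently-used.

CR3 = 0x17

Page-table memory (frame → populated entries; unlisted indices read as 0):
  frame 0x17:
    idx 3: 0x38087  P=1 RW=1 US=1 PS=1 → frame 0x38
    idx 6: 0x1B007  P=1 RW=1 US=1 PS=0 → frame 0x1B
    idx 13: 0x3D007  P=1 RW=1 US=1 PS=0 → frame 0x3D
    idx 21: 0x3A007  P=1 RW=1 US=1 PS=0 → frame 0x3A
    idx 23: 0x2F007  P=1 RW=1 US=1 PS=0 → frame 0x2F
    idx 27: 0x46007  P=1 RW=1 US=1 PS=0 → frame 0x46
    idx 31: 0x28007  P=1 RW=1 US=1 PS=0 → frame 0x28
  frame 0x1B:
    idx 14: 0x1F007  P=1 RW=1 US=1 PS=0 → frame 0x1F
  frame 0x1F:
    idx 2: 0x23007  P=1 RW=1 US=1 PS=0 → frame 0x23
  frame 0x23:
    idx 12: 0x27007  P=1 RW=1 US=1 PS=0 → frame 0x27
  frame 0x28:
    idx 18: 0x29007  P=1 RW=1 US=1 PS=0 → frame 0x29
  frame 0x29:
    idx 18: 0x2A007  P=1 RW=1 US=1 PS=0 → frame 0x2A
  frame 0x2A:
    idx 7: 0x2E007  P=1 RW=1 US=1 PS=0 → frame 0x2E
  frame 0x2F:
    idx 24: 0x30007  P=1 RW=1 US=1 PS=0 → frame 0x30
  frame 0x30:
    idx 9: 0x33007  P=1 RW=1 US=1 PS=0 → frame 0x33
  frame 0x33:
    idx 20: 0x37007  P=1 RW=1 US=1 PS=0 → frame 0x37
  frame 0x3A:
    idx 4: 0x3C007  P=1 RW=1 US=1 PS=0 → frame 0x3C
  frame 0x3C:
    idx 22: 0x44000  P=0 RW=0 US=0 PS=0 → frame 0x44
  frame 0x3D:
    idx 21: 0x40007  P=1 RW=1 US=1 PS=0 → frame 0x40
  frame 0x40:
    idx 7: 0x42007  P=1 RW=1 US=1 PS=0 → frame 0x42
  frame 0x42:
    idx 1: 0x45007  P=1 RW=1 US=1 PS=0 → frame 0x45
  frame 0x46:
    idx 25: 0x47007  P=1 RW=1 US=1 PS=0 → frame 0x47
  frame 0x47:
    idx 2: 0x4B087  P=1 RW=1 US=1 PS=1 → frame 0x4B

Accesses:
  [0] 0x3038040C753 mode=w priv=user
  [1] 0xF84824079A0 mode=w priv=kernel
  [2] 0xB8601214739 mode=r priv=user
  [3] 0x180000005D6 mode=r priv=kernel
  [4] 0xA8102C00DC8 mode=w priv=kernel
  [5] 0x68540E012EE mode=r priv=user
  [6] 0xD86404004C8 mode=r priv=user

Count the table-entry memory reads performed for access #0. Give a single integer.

Trace:
#0 VA=0x3038040C753 (w,user):
  L0 @0x17[6] → 0x1B007  P=1,RW=1,US=1,PS=0
  L1 @0x1B[14] → 0x1F007  P=1,RW=1,US=1,PS=0
  L2 @0x1F[2] → 0x23007  P=1,RW=1,US=1,PS=0
  L3 @0x23[12] → 0x27007  P=1,RW=1,US=1,PS=0
  ⇒ phys 0x27753  [4 reads]
#1 VA=0xF84824079A0 (w,kernel):
  L0 @0x17[31] → 0x28007  P=1,RW=1,US=1,PS=0
  L1 @0x28[18] → 0x29007  P=1,RW=1,US=1,PS=0
  L2 @0x29[18] → 0x2A007  P=1,RW=1,US=1,PS=0
  L3 @0x2A[7] → 0x2E007  P=1,RW=1,US=1,PS=0
  ⇒ phys 0x2E9A0  [4 reads]
#2 VA=0xB8601214739 (r,user):
  L0 @0x17[23] → 0x2F007  P=1,RW=1,US=1,PS=0
  L1 @0x2F[24] → 0x30007  P=1,RW=1,US=1,PS=0
  L2 @0x30[9] → 0x33007  P=1,RW=1,US=1,PS=0
  L3 @0x33[20] → 0x37007  P=1,RW=1,US=1,PS=0
  ⇒ phys 0x37739  [4 reads]
#3 VA=0x180000005D6 (r,kernel):
  L0 @0x17[3] → 0x38087  P=1,RW=1,US=1,PS=1
  ⇒ phys 0x385D6 (huge @L0)  [1 reads]
#4 VA=0xA8102C00DC8 (w,kernel):
  L0 @0x17[21] → 0x3A007  P=1,RW=1,US=1,PS=0
  L1 @0x3A[4] → 0x3C007  P=1,RW=1,US=1,PS=0
  L2 @0x3C[22] → 0x44000  P=0,RW=0,US=0,PS=0
  ⇒ fault: PAGE_NOT_PRESENT  — 3 lookups
#5 VA=0x68540E012EE (r,user):
  L0 @0x17[13] → 0x3D007  P=1,RW=1,US=1,PS=0
  L1 @0x3D[21] → 0x40007  P=1,RW=1,US=1,PS=0
  L2 @0x40[7] → 0x42007  P=1,RW=1,US=1,PS=0
  L3 @0x42[1] → 0x45007  P=1,RW=1,US=1,PS=0
  ⇒ phys 0x452EE  [4 reads]
#6 VA=0xD86404004C8 (r,user):
  L0 @0x17[27] → 0x46007  P=1,RW=1,US=1,PS=0
  L1 @0x46[25] → 0x47007  P=1,RW=1,US=1,PS=0
  L2 @0x47[2] → 0x4B087  P=1,RW=1,US=1,PS=1
  ⇒ phys 0x4B4C8 (huge @L2)  [3 reads]

Entries read for #0: 4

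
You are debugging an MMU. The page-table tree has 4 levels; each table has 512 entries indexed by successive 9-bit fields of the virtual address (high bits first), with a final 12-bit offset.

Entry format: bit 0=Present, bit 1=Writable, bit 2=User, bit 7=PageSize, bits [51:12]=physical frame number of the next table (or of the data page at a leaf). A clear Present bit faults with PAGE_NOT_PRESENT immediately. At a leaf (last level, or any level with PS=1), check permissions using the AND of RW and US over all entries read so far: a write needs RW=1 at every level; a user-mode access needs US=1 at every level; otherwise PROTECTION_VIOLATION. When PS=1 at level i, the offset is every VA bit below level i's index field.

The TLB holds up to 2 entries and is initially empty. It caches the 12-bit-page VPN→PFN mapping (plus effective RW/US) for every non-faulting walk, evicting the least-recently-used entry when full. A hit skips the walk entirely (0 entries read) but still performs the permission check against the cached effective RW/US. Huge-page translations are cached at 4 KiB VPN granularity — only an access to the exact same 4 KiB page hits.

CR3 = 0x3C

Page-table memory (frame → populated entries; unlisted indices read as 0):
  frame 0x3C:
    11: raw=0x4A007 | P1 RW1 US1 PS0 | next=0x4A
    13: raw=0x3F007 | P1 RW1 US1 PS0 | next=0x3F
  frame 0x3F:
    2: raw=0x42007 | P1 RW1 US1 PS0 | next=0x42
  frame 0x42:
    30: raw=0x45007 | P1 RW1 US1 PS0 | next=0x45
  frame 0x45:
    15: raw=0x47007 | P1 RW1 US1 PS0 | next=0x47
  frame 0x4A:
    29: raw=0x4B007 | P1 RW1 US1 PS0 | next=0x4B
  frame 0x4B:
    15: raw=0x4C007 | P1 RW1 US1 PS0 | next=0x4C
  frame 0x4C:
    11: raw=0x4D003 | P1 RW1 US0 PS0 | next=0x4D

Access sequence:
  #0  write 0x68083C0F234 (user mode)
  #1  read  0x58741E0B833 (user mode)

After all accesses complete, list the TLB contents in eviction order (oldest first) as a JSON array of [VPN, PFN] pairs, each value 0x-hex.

Trace:
#0 VA=0x68083C0F234 (w,user):
  L0: frame=0x3C idx=13 entry=0x3F007 [P=1 RW=1 US=1 PS=0]
  L1: frame=0x3F idx=2 entry=0x42007 [P=1 RW=1 US=1 PS=0]
  L2: frame=0x42 idx=30 entry=0x45007 [P=1 RW=1 US=1 PS=0]
  L3: frame=0x45 idx=15 entry=0x47007 [P=1 RW=1 US=1 PS=0]
  → PA=0x47234  (4 entries read)
#1 VA=0x58741E0B833 (r,user):
  L0: frame=0x3C idx=11 entry=0x4A007 [P=1 RW=1 US=1 PS=0]
  L1: frame=0x4A idx=29 entry=0x4B007 [P=1 RW=1 US=1 PS=0]
  L2: frame=0x4B idx=15 entry=0x4C007 [P=1 RW=1 US=1 PS=0]
  L3: frame=0x4C idx=11 entry=0x4D003 [P=1 RW=1 US=0 PS=0]
  ✗ PROTECTION_VIOLATION  [4 reads]

TLB: [["0x68083C0F", "0x47"]]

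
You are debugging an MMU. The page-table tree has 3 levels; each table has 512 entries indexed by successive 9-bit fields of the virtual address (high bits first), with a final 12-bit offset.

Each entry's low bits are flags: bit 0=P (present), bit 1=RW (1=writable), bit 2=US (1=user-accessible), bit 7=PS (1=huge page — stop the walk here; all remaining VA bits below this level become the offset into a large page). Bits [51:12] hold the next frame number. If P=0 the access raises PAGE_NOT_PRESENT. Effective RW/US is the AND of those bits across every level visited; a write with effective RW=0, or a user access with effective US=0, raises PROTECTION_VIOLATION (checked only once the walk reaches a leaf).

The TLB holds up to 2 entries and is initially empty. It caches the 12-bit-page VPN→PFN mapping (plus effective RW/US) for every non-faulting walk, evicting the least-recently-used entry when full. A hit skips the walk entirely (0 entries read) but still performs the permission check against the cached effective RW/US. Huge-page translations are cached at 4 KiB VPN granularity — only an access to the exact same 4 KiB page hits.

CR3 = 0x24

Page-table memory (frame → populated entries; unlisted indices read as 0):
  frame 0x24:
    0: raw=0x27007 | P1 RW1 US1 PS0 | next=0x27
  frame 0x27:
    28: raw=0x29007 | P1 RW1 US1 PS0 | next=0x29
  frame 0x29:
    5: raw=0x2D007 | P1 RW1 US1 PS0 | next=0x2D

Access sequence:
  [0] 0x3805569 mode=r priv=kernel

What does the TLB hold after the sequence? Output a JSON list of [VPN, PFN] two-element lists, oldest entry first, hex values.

Walk each access:
#0 VA=0x3805569 (r,kernel):
  lvl0: tbl 0x24, slot 0 ⇒ 0x27007 (P1/RW1/US1/PS0)
  lvl1: tbl 0x27, slot 28 ⇒ 0x29007 (P1/RW1/US1/PS0)
  lvl2: tbl 0x29, slot 5 ⇒ 0x2D007 (P1/RW1/US1/PS0)
  ✓ 0x2D569  — 3 lookups

TLB: [["0x3805", "0x2D"]]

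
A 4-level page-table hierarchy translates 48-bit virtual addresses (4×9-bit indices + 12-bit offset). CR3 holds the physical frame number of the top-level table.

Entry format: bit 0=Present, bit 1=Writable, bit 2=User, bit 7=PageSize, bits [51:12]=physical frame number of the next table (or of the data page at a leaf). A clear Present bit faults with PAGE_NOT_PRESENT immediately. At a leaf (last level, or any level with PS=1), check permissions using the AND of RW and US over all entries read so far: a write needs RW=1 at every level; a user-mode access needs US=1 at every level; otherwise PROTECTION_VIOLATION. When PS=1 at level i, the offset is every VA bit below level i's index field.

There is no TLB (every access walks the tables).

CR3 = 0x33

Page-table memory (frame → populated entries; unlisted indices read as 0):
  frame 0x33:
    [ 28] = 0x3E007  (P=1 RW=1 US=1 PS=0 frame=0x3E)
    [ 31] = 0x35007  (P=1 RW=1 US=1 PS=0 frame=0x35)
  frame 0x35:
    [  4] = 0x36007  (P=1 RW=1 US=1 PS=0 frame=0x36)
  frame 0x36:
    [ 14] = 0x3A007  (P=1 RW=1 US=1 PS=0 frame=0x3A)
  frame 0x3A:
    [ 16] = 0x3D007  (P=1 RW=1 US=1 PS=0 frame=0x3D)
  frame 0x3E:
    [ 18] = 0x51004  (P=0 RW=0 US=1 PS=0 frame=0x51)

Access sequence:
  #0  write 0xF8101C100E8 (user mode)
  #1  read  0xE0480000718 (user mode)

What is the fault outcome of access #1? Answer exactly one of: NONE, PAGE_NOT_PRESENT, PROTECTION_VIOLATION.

Per-access translation:
#0 VA=0xF8101C100E8 (w,user):
  L0 @0x33[31] → 0x35007  P=1,RW=1,US=1,PS=0
  L1 @0x35[4] → 0x36007  P=1,RW=1,US=1,PS=0
  L2 @0x36[14] → 0x3A007  P=1,RW=1,US=1,PS=0
  L3 @0x3A[16] → 0x3D007  P=1,RW=1,US=1,PS=0
  ✓ 0x3D0E8  — 4 lookups
#1 VA=0xE0480000718 (r,user):
  L0 @0x33[28] → 0x3E007  P=1,RW=1,US=1,PS=0
  L1 @0x3E[18] → 0x51004  P=0,RW=0,US=1,PS=0
  → PAGE_NOT_PRESENT  (2 entries read)

Access #1 fault: PAGE_NOT_PRESENT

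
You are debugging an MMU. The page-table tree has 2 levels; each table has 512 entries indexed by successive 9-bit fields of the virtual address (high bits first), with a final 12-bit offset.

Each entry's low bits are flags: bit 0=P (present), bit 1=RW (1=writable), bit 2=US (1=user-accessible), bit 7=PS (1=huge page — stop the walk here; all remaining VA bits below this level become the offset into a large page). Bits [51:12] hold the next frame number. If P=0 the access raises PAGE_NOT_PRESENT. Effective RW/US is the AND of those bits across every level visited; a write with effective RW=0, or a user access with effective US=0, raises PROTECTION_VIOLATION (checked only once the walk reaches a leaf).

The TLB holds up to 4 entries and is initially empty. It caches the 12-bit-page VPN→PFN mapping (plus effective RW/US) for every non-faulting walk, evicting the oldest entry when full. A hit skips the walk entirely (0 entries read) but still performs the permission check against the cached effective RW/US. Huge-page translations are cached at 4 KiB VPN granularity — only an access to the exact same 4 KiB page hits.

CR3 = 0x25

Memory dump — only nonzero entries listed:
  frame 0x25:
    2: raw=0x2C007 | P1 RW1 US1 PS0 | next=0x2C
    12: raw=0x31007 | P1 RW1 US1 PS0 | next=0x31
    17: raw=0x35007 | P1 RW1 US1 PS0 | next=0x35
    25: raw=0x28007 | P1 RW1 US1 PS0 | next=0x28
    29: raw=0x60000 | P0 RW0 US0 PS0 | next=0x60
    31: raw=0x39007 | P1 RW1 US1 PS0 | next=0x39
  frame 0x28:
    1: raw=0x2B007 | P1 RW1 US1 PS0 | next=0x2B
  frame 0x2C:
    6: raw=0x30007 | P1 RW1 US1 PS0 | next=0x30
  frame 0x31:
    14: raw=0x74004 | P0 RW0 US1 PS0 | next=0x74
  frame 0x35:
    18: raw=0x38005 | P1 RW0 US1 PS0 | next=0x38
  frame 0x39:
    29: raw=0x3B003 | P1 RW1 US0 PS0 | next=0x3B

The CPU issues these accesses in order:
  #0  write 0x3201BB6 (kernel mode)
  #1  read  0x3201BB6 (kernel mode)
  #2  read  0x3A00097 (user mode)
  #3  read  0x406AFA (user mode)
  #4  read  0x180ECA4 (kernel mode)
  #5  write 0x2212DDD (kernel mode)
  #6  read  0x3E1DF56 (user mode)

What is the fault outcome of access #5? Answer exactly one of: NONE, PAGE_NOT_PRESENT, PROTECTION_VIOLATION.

Trace:
#0 VA=0x3201BB6 (w,kernel):
  lvl0: tbl 0x25, slot 25 ⇒ 0x28007 (P1/RW1/US1/PS0)
  lvl1: tbl 0x28, slot 1 ⇒ 0x2B007 (P1/RW1/US1/PS0)
  → PA=0x2BBB6  (2 entries read)
#1 VA=0x3201BB6 (r,kernel):
  TLB hit vpn=0x3201 → PA=0x2BBB6
#2 VA=0x3A00097 (r,user):
  lvl0: tbl 0x25, slot 29 ⇒ 0x60000 (P0/RW0/US0/PS0)
  → PAGE_NOT_PRESENT  (1 entries read)
#3 VA=0x406AFA (r,user):
  lvl0: tbl 0x25, slot 2 ⇒ 0x2C007 (P1/RW1/US1/PS0)
  lvl1: tbl 0x2C, slot 6 ⇒ 0x30007 (P1/RW1/US1/PS0)
  → PA=0x30AFA  (2 entries read)
#4 VA=0x180ECA4 (r,kernel):
  lvl0: tbl 0x25, slot 12 ⇒ 0x31007 (P1/RW1/US1/PS0)
  lvl1: tbl 0x31, slot 14 ⇒ 0x74004 (P0/RW0/US1/PS0)
  → PAGE_NOT_PRESENT  (2 entries read)
#5 VA=0x2212DDD (w,kernel):
  lvl0: tbl 0x25, slot 17 ⇒ 0x35007 (P1/RW1/US1/PS0)
  lvl1: tbl 0x35, slot 18 ⇒ 0x38005 (P1/RW0/US1/PS0)
  → PROTECTION_VIOLATION  (2 entries read)
#6 VA=0x3E1DF56 (r,user):
  lvl0: tbl 0x25, slot 31 ⇒ 0x39007 (P1/RW1/US1/PS0)
  lvl1: tbl 0x39, slot 29 ⇒ 0x3B003 (P1/RW1/US0/PS0)
  → PROTECTION_VIOLATION  (2 entries read)

Access #5 fault: PROTECTION_VIOLATION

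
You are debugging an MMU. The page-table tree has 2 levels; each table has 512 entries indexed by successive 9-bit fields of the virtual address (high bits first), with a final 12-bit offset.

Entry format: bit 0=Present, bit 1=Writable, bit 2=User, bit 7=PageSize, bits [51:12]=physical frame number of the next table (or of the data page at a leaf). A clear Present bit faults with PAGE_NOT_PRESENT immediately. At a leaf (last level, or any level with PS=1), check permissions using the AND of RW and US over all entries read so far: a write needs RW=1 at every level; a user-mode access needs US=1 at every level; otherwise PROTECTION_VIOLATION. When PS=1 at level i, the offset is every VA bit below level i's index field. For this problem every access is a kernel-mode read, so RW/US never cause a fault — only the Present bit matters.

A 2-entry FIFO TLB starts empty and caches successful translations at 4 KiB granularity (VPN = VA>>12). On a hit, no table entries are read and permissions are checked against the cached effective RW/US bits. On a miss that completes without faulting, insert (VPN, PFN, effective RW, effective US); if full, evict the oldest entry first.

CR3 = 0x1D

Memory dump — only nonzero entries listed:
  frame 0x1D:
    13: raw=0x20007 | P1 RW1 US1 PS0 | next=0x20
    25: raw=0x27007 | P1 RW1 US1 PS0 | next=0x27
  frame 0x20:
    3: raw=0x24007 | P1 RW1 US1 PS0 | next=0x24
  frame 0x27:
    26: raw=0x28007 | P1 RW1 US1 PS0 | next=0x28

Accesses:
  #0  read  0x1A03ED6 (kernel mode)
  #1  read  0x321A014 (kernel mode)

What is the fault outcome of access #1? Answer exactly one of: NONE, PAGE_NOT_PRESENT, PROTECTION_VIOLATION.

Walk each access:
#0 VA=0x1A03ED6 (r,kernel):
  L0: frame=0x1D idx=13 entry=0x20007 [P=1 RW=1 US=1 PS=0]
  L1: frame=0x20 idx=3 entry=0x24007 [P=1 RW=1 US=1 PS=0]
  ✓ 0x24ED6  — 2 lookups
#1 VA=0x321A014 (r,kernel):
  L0: frame=0x1D idx=25 entry=0x27007 [P=1 RW=1 US=1 PS=0]
  L1: frame=0x27 idx=26 entry=0x28007 [P=1 RW=1 US=1 PS=0]
  ✓ 0x28014  — 2 lookups

Access #1 fault: NONE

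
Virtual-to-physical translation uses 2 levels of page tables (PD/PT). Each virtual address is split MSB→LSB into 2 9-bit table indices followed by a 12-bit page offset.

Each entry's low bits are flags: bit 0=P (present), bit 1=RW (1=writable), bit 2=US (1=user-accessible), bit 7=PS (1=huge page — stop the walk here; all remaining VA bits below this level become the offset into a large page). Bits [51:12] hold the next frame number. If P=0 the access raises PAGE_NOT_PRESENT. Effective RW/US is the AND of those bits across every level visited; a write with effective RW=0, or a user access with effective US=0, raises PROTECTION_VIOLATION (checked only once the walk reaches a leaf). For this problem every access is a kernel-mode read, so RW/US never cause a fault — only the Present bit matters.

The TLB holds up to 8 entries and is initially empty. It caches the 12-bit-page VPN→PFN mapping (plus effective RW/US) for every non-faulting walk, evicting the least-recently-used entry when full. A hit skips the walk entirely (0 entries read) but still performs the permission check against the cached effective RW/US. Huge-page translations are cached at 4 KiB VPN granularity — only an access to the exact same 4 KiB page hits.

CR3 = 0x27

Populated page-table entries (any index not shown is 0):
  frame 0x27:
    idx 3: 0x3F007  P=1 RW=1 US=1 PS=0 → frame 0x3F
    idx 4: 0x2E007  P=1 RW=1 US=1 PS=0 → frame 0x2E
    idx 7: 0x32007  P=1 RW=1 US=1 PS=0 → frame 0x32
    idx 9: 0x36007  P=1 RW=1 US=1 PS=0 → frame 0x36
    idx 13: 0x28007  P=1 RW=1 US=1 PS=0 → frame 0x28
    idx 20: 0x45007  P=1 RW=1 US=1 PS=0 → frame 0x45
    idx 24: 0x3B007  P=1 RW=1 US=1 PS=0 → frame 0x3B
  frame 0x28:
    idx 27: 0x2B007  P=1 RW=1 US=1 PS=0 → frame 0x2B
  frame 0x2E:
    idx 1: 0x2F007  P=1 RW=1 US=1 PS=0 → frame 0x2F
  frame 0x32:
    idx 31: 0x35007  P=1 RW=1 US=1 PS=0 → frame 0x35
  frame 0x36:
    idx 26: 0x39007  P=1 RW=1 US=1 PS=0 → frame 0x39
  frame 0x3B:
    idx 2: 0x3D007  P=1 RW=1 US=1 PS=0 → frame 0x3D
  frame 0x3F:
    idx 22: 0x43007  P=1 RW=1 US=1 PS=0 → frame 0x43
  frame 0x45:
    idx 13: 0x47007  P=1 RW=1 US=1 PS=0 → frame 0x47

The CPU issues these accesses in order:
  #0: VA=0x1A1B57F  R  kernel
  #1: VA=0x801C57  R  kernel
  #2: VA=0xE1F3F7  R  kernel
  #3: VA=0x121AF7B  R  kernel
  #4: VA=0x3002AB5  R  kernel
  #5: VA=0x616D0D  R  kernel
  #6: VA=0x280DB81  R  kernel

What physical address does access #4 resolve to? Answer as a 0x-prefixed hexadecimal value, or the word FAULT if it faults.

Per-access translation:
#0 VA=0x1A1B57F (r,kernel):
  lvl0: tbl 0x27, slot 13 ⇒ 0x28007 (P1/RW1/US1/PS0)
  lvl1: tbl 0x28, slot 27 ⇒ 0x2B007 (P1/RW1/US1/PS0)
  ✓ 0x2B57F  — 2 lookups
#1 VA=0x801C57 (r,kernel):
  lvl0: tbl 0x27, slot 4 ⇒ 0x2E007 (P1/RW1/US1/PS0)
  lvl1: tbl 0x2E, slot 1 ⇒ 0x2F007 (P1/RW1/US1/PS0)
  ✓ 0x2FC57  — 2 lookups
#2 VA=0xE1F3F7 (r,kernel):
  lvl0: tbl 0x27, slot 7 ⇒ 0x32007 (P1/RW1/US1/PS0)
  lvl1: tbl 0x32, slot 31 ⇒ 0x35007 (P1/RW1/US1/PS0)
  ✓ 0x353F7  — 2 lookups
#3 VA=0x121AF7B (r,kernel):
  lvl0: tbl 0x27, slot 9 ⇒ 0x36007 (P1/RW1/US1/PS0)
  lvl1: tbl 0x36, slot 26 ⇒ 0x39007 (P1/RW1/US1/PS0)
  ✓ 0x39F7B  — 2 lookups
#4 VA=0x3002AB5 (r,kernel):
  lvl0: tbl 0x27, slot 24 ⇒ 0x3B007 (P1/RW1/US1/PS0)
  lvl1: tbl 0x3B, slot 2 ⇒ 0x3D007 (P1/RW1/US1/PS0)
  ✓ 0x3DAB5  — 2 lookups
#5 VA=0x616D0D (r,kernel):
  lvl0: tbl 0x27, slot 3 ⇒ 0x3F007 (P1/RW1/US1/PS0)
  lvl1: tbl 0x3F, slot 22 ⇒ 0x43007 (P1/RW1/US1/PS0)
  ✓ 0x43D0D  — 2 lookups
#6 VA=0x280DB81 (r,kernel):
  lvl0: tbl 0x27, slot 20 ⇒ 0x45007 (P1/RW1/US1/PS0)
  lvl1: tbl 0x45, slot 13 ⇒ 0x47007 (P1/RW1/US1/PS0)
  ✓ 0x47B81  — 2 lookups

Access #4 PA: 0x3DAB5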